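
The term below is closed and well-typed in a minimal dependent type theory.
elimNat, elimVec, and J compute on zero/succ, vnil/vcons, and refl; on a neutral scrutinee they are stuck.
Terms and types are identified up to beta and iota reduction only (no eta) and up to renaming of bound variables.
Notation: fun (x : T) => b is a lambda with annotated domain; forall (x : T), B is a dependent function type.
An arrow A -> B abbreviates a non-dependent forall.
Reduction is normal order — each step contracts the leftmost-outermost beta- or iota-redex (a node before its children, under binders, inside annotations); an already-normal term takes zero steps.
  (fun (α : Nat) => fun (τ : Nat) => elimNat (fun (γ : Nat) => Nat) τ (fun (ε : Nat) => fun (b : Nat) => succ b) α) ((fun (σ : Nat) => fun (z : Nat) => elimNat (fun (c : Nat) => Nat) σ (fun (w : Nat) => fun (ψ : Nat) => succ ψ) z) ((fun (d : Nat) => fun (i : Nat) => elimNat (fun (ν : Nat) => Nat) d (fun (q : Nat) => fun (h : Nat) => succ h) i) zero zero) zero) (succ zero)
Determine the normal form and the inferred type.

normal form:
  succ zero
type:
  Nat


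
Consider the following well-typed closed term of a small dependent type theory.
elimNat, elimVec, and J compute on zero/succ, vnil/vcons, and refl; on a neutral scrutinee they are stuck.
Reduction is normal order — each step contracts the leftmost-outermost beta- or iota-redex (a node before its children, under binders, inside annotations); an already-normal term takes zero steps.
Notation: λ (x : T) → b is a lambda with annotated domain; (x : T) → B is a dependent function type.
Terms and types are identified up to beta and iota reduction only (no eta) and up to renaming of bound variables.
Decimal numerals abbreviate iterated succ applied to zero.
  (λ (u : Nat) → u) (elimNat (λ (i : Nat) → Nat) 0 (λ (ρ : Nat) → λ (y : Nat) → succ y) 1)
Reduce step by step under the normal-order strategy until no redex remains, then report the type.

normal-order reduction sequence:
  (λ (u : Nat) → u) (elimNat (λ (i : Nat) → Nat) 0 (λ (ρ : Nat) → λ (y : Nat) → succ y) 1)
  ~> elimNat (λ (u : Nat) → Nat) 0 (λ (i : Nat) → λ (ρ : Nat) → succ ρ) 1
  ~> (λ (u : Nat) → λ (i : Nat) → succ i) 0 (elimNat (λ (ρ : Nat) → Nat) 0 (λ (y : Nat) → λ (t : Nat) → succ t) 0)
  ~> (λ (u : Nat) → succ u) (elimNat (λ (i : Nat) → Nat) 0 (λ (ρ : Nat) → λ (y : Nat) → succ y) 0)
  ~> succ (elimNat (λ (u : Nat) → Nat) 0 (λ (i : Nat) → λ (ρ : Nat) → succ ρ) 0)
  ~> 1
the term's type:
  Nat


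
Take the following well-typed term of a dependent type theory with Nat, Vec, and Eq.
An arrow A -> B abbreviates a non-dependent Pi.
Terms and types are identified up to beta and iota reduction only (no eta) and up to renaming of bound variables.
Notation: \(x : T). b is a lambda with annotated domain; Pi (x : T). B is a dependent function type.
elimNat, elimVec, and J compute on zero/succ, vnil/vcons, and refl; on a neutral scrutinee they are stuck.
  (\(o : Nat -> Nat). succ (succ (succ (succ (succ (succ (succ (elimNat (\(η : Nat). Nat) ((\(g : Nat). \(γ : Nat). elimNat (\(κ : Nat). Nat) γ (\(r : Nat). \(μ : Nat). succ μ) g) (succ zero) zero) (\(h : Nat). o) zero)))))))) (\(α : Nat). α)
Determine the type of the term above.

type:
  Nat


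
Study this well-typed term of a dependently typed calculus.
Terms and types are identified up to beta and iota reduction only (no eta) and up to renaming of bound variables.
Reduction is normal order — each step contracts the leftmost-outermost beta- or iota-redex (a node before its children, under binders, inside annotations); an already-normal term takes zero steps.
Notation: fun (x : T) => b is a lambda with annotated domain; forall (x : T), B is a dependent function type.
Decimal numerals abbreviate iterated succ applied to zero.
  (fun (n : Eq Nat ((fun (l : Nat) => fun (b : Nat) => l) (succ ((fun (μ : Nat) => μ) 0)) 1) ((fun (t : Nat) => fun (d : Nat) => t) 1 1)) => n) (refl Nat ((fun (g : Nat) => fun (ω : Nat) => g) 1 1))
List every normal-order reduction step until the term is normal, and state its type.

reduction (normal order):
  (fun (n : Eq Nat ((fun (l : Nat) => fun (b : Nat) => l) (succ ((fun (μ : Nat) => μ) 0)) 1) ((fun (t : Nat) => fun (d : Nat) => t) 1 1)) => n) (refl Nat ((fun (g : Nat) => fun (ω : Nat) => g) 1 1))
  ~> refl Nat ((fun (n : Nat) => fun (l : Nat) => n) 1 1)
  ~> refl Nat ((fun (n : Nat) => 1) 1)
  ~> refl Nat 1
inferred type:
  Eq Nat 1 1


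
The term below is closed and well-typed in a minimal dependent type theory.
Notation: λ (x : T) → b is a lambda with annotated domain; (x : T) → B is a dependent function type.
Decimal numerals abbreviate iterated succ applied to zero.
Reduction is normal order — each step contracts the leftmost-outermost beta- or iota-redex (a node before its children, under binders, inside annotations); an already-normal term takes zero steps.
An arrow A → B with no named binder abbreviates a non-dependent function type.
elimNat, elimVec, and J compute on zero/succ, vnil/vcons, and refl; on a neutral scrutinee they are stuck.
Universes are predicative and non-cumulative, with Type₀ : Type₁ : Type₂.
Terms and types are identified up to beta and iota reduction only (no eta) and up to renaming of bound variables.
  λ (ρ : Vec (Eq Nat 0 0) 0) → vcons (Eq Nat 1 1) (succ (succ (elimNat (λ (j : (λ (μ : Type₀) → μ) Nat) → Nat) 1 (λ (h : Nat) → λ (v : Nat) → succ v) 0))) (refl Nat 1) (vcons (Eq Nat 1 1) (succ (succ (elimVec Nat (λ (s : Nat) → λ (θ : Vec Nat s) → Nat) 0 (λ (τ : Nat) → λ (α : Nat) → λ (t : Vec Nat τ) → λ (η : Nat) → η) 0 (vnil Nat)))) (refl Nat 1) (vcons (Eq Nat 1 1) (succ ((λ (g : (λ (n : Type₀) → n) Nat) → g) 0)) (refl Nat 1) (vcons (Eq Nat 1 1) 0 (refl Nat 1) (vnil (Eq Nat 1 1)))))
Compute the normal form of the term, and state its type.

reduced normal form:
  λ (ρ : Vec (Eq Nat 0 0) 0) → vcons (Eq Nat 1 1) 3 (refl Nat 1) (vcons (Eq Nat 1 1) 2 (refl Nat 1) (vcons (Eq Nat 1 1) 1 (refl Nat 1) (vcons (Eq Nat 1 1) 0 (refl Nat 1) (vnil (Eq Nat 1 1)))))
inferred type:
  Vec (Eq Nat 0 0) 0 → Vec (Eq Nat 1 1) 4
observation: the term reaches its normal form after 3 normal-order steps.


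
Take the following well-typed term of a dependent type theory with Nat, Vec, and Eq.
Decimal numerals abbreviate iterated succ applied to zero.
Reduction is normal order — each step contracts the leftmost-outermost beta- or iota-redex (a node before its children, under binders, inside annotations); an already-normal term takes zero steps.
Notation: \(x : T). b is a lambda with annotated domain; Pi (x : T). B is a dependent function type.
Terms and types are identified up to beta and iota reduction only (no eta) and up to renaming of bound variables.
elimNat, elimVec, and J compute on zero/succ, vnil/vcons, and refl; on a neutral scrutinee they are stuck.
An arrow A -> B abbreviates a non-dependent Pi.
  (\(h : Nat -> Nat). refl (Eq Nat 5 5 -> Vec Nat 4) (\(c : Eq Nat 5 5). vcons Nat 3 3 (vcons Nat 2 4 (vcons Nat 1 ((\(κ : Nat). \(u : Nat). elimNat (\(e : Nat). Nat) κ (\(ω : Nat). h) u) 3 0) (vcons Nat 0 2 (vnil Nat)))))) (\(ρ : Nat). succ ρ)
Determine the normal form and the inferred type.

normal form:
  refl (Eq Nat 5 5 -> Vec Nat 4) (\(h : Eq Nat 5 5). vcons Nat 3 3 (vcons Nat 2 4 (vcons Nat 1 3 (vcons Nat 0 2 (vnil Nat)))))
the term's type:
  Eq (Eq Nat 5 5 -> Vec Nat 4) (\(h : Eq Nat 5 5). vcons Nat 3 3 (vcons Nat 2 4 (vcons Nat 1 3 (vcons Nat 0 2 (vnil Nat))))) (\(c : Eq Nat 5 5). vcons Nat 3 3 (vcons Nat 2 4 (vcons Nat 1 3 (vcons Nat 0 2 (vnil Nat)))))


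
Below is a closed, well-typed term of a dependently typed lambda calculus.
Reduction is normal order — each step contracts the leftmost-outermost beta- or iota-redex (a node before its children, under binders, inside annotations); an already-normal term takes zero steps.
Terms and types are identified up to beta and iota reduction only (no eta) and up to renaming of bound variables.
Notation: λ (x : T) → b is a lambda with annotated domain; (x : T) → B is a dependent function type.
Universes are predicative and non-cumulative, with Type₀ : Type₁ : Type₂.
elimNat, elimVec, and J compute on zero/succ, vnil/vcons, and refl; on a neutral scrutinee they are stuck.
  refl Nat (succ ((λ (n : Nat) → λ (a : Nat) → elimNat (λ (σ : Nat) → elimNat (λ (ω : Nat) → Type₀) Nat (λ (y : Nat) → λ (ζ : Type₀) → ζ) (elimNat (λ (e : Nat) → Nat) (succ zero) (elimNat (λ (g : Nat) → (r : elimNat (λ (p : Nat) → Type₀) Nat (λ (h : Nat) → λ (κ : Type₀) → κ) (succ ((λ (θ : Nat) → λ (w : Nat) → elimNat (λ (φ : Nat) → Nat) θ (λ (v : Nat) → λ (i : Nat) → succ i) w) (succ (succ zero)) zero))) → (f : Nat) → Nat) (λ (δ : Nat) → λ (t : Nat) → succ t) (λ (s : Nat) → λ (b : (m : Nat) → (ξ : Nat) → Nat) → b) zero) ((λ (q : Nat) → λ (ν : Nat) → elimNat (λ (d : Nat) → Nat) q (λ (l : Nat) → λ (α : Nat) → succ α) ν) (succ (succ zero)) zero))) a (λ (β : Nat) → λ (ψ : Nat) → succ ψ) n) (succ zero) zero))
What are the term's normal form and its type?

resulting normal form:
  refl Nat (succ (succ zero))
the term's type:
  Eq Nat (succ (succ zero)) (succ (succ zero))


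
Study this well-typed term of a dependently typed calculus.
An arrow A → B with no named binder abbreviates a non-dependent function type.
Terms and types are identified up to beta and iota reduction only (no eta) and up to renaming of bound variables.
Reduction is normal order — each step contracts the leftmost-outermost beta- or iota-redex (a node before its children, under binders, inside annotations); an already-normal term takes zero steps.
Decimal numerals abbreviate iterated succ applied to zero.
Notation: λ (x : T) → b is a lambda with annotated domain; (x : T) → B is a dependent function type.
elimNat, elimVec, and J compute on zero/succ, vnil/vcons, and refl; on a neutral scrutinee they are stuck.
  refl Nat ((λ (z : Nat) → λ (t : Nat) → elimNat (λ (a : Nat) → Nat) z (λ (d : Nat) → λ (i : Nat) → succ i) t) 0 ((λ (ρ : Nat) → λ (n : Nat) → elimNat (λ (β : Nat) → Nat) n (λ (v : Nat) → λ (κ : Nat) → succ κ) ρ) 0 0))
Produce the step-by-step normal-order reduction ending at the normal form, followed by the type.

normal-order reduction:
  refl Nat ((λ (z : Nat) → λ (t : Nat) → elimNat (λ (a : Nat) → Nat) z (λ (d : Nat) → λ (i : Nat) → succ i) t) 0 ((λ (ρ : Nat) → λ (n : Nat) → elimNat (λ (β : Nat) → Nat) n (λ (v : Nat) → λ (κ : Nat) → succ κ) ρ) 0 0))
  ~> refl Nat ((λ (z : Nat) → elimNat (λ (t : Nat) → Nat) 0 (λ (a : Nat) → λ (d : Nat) → succ d) z) ((λ (i : Nat) → λ (ρ : Nat) → elimNat (λ (n : Nat) → Nat) ρ (λ (β : Nat) → λ (v : Nat) → succ v) i) 0 0))
  ~> refl Nat (elimNat (λ (z : Nat) → Nat) 0 (λ (t : Nat) → λ (a : Nat) → succ a) ((λ (d : Nat) → λ (i : Nat) → elimNat (λ (ρ : Nat) → Nat) i (λ (n : Nat) → λ (β : Nat) → succ β) d) 0 0))
  ~> refl Nat (elimNat (λ (z : Nat) → Nat) 0 (λ (t : Nat) → λ (a : Nat) → succ a) ((λ (d : Nat) → elimNat (λ (i : Nat) → Nat) d (λ (ρ : Nat) → λ (n : Nat) → succ n) 0) 0))
  ~> refl Nat (elimNat (λ (z : Nat) → Nat) 0 (λ (t : Nat) → λ (a : Nat) → succ a) (elimNat (λ (d : Nat) → Nat) 0 (λ (i : Nat) → λ (ρ : Nat) → succ ρ) 0))
  ~> refl Nat (elimNat (λ (z : Nat) → Nat) 0 (λ (t : Nat) → λ (a : Nat) → succ a) 0)
  ~> refl Nat 0
the term's type:
  Eq Nat 0 0


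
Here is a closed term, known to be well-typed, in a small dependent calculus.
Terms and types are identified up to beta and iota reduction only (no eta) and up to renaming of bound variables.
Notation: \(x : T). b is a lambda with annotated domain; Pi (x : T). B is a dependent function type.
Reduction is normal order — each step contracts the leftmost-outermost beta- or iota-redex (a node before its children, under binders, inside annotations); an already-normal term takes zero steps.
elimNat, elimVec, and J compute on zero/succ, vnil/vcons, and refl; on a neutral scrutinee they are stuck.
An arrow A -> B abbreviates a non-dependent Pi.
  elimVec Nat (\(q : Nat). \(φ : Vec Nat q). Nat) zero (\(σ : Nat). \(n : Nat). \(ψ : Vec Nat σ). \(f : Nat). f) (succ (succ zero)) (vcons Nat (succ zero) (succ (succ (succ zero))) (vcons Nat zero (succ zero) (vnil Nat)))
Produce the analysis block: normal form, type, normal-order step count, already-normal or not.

reduced normal form:
  zero
the term's type:
  Nat
steps to reach normal form (normal order): 11
started in normal form: no
first redex: an elimVec iota-redex


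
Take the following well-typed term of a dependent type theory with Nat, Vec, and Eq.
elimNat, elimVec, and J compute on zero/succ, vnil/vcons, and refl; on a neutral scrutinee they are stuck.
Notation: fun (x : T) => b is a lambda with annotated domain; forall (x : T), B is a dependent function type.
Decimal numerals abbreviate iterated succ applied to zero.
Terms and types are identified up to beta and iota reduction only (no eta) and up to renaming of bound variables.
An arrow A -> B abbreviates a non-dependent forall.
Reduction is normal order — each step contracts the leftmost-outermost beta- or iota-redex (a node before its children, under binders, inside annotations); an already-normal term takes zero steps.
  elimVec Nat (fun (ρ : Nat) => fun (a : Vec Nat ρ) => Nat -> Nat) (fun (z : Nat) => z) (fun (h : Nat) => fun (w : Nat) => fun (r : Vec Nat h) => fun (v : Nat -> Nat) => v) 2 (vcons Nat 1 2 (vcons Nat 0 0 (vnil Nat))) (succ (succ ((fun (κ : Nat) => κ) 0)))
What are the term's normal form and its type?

reduced normal form:
  2
the term's type:
  Nat


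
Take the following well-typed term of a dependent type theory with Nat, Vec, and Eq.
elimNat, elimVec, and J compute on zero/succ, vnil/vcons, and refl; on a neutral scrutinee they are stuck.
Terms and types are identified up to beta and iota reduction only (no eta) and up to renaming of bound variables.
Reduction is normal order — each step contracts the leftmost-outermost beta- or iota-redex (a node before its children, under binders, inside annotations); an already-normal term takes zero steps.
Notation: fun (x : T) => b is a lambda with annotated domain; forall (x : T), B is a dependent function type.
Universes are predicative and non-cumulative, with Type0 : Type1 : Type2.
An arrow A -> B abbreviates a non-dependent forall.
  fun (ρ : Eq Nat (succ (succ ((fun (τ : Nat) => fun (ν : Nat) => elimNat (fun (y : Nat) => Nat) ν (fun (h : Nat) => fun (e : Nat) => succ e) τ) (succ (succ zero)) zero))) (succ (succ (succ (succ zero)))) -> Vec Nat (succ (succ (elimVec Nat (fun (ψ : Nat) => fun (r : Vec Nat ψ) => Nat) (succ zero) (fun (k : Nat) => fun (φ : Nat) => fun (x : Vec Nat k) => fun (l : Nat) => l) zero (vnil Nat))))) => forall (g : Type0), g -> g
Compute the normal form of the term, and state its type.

reduced normal form:
  fun (ρ : Eq Nat (succ (succ (succ (succ zero)))) (succ (succ (succ (succ zero)))) -> Vec Nat (succ (succ (succ zero)))) => forall (τ : Type0), τ -> τ
the term's type:
  (Eq Nat (succ (succ (succ (succ zero)))) (succ (succ (succ (succ zero)))) -> Vec Nat (succ (succ (succ zero)))) -> Type1


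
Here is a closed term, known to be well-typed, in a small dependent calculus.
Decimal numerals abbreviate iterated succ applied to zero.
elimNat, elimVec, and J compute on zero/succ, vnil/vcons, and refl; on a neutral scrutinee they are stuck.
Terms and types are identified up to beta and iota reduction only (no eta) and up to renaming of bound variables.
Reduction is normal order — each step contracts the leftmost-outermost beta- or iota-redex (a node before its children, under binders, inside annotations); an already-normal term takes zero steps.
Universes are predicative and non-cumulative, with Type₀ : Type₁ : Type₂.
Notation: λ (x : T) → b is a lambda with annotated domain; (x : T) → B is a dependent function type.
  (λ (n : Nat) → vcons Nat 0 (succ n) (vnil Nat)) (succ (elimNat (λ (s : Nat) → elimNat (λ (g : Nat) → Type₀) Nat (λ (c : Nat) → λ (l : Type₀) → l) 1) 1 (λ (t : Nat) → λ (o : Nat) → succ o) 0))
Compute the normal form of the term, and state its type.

resulting normal form:
  vcons Nat 0 3 (vnil Nat)
type:
  Vec Nat 1


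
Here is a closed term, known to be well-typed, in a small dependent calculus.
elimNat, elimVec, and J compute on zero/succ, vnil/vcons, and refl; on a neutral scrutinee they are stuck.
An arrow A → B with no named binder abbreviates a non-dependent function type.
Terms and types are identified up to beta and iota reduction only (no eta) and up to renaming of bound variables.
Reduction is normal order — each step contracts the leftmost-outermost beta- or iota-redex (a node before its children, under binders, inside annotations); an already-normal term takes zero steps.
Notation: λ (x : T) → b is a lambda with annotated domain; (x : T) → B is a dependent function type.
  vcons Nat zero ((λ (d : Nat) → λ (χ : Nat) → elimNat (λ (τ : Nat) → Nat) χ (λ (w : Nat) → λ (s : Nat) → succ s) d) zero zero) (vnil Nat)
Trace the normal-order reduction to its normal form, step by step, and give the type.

normal-order reduction sequence:
  vcons Nat zero ((λ (d : Nat) → λ (χ : Nat) → elimNat (λ (τ : Nat) → Nat) χ (λ (w : Nat) → λ (s : Nat) → succ s) d) zero zero) (vnil Nat)
  ~> vcons Nat zero ((λ (d : Nat) → elimNat (λ (χ : Nat) → Nat) d (λ (τ : Nat) → λ (w : Nat) → succ w) zero) zero) (vnil Nat)
  ~> vcons Nat zero (elimNat (λ (d : Nat) → Nat) zero (λ (χ : Nat) → λ (τ : Nat) → succ τ) zero) (vnil Nat)
  ~> vcons Nat zero zero (vnil Nat)
type:
  Vec Nat (succ zero)


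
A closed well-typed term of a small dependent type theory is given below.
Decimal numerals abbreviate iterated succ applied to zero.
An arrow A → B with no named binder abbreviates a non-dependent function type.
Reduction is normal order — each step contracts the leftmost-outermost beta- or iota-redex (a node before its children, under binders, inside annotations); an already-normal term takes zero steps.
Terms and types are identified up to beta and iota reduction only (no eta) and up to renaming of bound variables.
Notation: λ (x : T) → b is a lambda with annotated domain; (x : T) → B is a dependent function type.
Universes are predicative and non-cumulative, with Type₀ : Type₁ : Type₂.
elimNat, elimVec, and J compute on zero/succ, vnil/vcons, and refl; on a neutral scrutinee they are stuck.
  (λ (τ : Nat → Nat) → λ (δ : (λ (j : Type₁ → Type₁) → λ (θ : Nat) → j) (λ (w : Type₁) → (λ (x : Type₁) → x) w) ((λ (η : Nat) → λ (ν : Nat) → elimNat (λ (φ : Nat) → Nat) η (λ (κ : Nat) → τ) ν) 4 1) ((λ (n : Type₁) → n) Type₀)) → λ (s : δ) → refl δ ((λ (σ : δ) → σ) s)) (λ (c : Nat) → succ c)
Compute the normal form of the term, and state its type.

normal form:
  λ (τ : Type₀) → λ (δ : τ) → refl τ δ
inferred type:
  (τ : Type₀) → (δ : τ) → Eq τ δ δ
observation: normalization takes exactly 7 steps under the normal-order strategy.


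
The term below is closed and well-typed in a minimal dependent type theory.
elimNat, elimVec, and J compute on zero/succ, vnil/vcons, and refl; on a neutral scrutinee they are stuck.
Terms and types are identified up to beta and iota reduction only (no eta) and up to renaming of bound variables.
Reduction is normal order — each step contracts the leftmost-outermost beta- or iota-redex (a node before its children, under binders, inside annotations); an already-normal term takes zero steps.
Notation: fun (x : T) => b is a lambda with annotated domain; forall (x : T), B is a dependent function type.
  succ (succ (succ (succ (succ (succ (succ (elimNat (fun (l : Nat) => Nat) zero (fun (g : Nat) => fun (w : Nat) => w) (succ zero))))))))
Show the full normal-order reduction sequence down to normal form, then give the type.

normal-order reduction:
  succ (succ (succ (succ (succ (succ (succ (elimNat (fun (l : Nat) => Nat) zero (fun (g : Nat) => fun (w : Nat) => w) (succ zero))))))))
  ~> succ (succ (succ (succ (succ (succ (succ ((fun (l : Nat) => fun (g : Nat) => g) zero (elimNat (fun (w : Nat) => Nat) zero (fun (x : Nat) => fun (ξ : Nat) => ξ) zero))))))))
  ~> succ (succ (succ (succ (succ (succ (succ ((fun (l : Nat) => l) (elimNat (fun (g : Nat) => Nat) zero (fun (w : Nat) => fun (x : Nat) => x) zero))))))))
  ~> succ (succ (succ (succ (succ (succ (succ (elimNat (fun (l : Nat) => Nat) zero (fun (g : Nat) => fun (w : Nat) => w) zero)))))))
  ~> succ (succ (succ (succ (succ (succ (succ zero))))))
inferred type:
  Nat


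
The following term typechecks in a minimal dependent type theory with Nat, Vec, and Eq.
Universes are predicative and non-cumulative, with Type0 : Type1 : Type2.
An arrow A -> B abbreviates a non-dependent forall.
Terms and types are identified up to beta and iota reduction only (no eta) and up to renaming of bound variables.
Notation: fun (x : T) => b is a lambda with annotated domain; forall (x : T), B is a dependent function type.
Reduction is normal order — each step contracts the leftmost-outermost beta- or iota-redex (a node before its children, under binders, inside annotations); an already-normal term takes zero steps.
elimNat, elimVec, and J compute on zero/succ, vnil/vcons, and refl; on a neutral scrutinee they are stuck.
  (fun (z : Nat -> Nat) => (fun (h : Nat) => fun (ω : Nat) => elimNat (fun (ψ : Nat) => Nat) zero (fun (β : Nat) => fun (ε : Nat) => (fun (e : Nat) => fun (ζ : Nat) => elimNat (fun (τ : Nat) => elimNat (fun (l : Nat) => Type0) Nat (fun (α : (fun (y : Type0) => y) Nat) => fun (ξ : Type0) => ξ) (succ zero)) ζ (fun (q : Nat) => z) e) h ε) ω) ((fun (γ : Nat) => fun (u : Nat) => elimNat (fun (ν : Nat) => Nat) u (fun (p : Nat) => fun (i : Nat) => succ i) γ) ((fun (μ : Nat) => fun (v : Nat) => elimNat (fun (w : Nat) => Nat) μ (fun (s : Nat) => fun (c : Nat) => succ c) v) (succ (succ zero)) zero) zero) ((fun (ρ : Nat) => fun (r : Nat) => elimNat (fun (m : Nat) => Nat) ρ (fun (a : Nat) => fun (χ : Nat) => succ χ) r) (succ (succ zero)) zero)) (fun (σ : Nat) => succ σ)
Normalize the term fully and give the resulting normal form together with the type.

resulting normal form:
  succ (succ (succ (succ zero)))
the term's type:
  Nat


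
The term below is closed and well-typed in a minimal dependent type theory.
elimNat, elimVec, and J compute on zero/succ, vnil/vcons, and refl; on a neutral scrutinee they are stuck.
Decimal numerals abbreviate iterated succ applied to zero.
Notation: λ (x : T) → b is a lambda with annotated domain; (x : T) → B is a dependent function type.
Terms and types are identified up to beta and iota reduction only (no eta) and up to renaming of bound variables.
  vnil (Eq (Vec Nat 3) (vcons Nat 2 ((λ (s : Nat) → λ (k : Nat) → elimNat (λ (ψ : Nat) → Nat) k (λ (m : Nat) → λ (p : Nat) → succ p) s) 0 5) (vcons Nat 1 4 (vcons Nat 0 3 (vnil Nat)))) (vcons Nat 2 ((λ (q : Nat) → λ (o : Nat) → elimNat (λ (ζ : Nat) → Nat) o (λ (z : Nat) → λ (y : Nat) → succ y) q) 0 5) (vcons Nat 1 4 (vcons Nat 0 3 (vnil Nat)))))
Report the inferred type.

inferred type:
  Vec (Eq (Vec Nat 3) (vcons Nat 2 5 (vcons Nat 1 4 (vcons Nat 0 3 (vnil Nat)))) (vcons Nat 2 5 (vcons Nat 1 4 (vcons Nat 0 3 (vnil Nat))))) 0


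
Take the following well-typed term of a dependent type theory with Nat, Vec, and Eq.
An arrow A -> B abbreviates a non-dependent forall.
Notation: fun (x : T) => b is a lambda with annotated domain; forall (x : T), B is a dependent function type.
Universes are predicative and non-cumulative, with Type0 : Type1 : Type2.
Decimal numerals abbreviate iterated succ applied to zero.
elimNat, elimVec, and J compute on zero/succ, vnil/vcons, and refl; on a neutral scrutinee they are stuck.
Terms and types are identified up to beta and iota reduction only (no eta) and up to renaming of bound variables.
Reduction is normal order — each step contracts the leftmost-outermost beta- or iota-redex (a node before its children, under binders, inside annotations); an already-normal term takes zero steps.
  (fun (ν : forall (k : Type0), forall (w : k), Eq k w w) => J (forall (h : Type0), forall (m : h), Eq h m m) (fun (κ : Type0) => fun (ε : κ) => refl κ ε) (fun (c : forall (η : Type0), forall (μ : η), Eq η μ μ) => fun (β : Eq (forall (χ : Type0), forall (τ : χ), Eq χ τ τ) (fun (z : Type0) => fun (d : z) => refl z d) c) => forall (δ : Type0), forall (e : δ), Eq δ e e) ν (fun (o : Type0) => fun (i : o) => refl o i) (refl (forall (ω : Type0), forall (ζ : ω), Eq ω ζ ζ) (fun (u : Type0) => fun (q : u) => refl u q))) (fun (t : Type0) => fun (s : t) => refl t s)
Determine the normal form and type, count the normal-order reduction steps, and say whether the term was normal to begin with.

normal form:
  fun (ν : Type0) => fun (k : ν) => refl ν k
inferred type:
  forall (ν : Type0), forall (k : ν), Eq ν k k
steps to reach normal form (normal order): 2
already normal: no
first contracted redex: a beta-redex


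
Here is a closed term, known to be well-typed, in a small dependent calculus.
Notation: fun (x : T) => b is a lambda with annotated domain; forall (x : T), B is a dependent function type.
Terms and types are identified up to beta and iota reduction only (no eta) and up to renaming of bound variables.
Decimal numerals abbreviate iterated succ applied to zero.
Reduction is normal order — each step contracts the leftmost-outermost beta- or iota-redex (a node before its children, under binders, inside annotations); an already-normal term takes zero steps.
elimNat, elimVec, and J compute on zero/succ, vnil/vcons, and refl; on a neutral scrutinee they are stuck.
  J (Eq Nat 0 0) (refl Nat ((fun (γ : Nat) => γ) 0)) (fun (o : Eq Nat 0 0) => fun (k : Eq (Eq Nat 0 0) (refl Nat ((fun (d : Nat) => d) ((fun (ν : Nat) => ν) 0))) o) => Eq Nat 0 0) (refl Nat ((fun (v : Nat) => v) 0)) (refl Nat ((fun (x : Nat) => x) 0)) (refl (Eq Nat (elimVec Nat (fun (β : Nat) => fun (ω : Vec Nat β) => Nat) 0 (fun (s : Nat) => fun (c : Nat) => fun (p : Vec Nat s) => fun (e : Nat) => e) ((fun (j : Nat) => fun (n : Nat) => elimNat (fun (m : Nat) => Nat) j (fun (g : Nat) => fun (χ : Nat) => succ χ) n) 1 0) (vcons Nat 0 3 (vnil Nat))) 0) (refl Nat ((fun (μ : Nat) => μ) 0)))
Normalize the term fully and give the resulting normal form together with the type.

reduced normal form:
  refl Nat 0
type:
  Eq Nat 0 0
observation: contracting a J iota-redex first, the term normalizes in 2 steps.


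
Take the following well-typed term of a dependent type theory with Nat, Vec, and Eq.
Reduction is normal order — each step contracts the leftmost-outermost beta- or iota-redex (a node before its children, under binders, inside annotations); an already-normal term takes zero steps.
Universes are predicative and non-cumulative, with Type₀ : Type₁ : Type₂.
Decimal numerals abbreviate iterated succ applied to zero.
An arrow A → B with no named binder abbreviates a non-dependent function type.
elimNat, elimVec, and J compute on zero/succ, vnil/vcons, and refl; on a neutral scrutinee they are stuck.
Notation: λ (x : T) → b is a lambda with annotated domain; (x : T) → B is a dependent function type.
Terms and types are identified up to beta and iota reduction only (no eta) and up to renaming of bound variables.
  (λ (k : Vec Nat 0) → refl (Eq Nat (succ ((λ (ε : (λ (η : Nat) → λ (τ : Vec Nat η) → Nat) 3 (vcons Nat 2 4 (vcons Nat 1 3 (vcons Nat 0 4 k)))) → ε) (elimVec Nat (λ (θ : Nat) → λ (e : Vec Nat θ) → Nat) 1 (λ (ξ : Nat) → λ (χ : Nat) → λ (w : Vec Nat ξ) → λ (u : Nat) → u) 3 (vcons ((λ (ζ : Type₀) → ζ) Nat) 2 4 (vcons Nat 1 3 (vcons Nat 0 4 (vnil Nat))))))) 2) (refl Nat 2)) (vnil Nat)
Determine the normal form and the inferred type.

reduced normal form:
  refl (Eq Nat 2 2) (refl Nat 2)
inferred type:
  Eq (Eq Nat 2 2) (refl Nat 2) (refl Nat 2)
observation: 18 normal-order steps normalize the term, beginning with a beta-redex.


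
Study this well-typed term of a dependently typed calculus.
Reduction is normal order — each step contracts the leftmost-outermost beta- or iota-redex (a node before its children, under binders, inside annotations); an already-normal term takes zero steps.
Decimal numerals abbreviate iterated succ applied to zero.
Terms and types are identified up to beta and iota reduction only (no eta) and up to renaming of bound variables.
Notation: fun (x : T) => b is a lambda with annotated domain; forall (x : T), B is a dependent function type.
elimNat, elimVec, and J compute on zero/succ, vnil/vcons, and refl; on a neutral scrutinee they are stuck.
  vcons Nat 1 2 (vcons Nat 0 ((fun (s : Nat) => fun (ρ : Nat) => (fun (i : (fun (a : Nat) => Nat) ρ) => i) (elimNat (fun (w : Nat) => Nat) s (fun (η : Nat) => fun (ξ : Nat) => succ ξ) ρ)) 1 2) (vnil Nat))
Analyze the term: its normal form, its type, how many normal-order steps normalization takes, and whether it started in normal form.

resulting normal form:
  vcons Nat 1 2 (vcons Nat 0 3 (vnil Nat))
type:
  Vec Nat 2
normal-order step count: 10
term was already normal: no
first redex: a beta-redex


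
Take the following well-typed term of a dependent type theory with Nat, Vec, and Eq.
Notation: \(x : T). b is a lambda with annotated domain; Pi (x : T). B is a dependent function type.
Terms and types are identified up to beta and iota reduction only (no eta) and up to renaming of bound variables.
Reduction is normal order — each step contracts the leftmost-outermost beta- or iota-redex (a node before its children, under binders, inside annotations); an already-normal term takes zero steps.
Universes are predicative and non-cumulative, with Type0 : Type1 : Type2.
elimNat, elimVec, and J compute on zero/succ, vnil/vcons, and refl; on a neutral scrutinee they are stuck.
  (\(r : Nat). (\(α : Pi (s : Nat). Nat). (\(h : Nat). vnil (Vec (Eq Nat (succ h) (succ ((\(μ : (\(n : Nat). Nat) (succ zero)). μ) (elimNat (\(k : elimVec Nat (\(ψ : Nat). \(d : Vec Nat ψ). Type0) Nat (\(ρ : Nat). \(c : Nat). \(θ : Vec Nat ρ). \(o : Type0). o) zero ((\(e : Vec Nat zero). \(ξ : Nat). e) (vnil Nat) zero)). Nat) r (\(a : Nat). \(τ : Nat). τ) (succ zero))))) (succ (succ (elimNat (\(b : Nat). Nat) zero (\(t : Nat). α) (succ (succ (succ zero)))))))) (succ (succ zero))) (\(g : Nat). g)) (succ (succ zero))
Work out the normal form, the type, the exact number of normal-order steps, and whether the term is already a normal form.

normal form:
  vnil (Vec (Eq Nat (succ (succ (succ zero))) (succ (succ (succ zero)))) (succ (succ zero)))
type:
  Vec (Vec (Eq Nat (succ (succ (succ zero))) (succ (succ (succ zero)))) (succ (succ zero))) zero
reduction steps (normal order): 18
started in normal form: no
first redex: a beta-redex


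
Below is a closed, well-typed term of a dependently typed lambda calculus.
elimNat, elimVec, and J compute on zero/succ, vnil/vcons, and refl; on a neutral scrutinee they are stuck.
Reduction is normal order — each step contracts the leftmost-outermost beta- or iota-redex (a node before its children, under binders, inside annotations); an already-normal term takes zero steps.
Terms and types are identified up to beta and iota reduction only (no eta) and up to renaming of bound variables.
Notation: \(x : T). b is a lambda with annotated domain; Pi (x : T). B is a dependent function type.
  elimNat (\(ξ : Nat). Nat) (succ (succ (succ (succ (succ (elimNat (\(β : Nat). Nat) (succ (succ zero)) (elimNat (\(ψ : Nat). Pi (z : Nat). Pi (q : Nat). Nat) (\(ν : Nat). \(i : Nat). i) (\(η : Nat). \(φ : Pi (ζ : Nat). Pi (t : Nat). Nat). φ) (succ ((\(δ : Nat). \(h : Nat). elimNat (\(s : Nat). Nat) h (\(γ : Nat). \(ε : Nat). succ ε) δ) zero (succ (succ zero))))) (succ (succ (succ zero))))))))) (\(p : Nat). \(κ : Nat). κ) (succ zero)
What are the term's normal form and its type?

reduced normal form:
  succ (succ (succ (succ (succ (succ (succ zero))))))
inferred type:
  Nat
observation: 53 normal-order steps normalize the term, beginning with an elimNat iota-redex.


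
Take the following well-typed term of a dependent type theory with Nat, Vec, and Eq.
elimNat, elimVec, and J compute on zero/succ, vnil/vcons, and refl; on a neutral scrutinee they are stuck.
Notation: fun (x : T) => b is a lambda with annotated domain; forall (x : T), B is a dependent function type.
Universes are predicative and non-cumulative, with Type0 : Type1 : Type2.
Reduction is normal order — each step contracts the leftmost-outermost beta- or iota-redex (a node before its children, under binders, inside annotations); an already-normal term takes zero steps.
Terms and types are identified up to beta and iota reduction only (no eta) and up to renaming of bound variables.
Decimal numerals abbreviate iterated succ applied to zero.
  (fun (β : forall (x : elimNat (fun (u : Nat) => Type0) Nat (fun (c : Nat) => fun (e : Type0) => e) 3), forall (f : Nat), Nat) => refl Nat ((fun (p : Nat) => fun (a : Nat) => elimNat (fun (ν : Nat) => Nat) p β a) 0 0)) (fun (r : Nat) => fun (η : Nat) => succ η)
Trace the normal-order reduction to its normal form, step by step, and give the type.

normal-order reduction:
  (fun (β : forall (x : elimNat (fun (u : Nat) => Type0) Nat (fun (c : Nat) => fun (e : Type0) => e) 3), forall (f : Nat), Nat) => refl Nat ((fun (p : Nat) => fun (a : Nat) => elimNat (fun (ν : Nat) => Nat) p β a) 0 0)) (fun (r : Nat) => fun (η : Nat) => succ η)
  ~> refl Nat ((fun (β : Nat) => fun (x : Nat) => elimNat (fun (u : Nat) => Nat) β (fun (c : Nat) => fun (e : Nat) => succ e) x) 0 0)
  ~> refl Nat ((fun (β : Nat) => elimNat (fun (x : Nat) => Nat) 0 (fun (u : Nat) => fun (c : Nat) => succ c) β) 0)
  ~> refl Nat (elimNat (fun (β : Nat) => Nat) 0 (fun (x : Nat) => fun (u : Nat) => succ u) 0)
  ~> refl Nat 0
type:
  Eq Nat 0 0


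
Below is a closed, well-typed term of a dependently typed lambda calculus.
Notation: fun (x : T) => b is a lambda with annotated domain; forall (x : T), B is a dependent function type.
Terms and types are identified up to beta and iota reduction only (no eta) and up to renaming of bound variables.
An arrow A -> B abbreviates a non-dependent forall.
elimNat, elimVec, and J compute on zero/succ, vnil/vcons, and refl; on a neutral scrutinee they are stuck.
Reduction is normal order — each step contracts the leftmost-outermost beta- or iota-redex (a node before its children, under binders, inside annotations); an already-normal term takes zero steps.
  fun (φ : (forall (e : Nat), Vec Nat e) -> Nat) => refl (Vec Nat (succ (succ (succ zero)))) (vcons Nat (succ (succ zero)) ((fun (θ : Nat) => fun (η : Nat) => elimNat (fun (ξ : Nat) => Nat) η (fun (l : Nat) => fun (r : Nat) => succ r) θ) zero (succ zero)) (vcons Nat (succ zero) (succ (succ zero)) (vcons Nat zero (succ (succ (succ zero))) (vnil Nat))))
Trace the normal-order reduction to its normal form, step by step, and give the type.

reduction (normal order):
  fun (φ : (forall (e : Nat), Vec Nat e) -> Nat) => refl (Vec Nat (succ (succ (succ zero)))) (vcons Nat (succ (succ zero)) ((fun (θ : Nat) => fun (η : Nat) => elimNat (fun (ξ : Nat) => Nat) η (fun (l : Nat) => fun (r : Nat) => succ r) θ) zero (succ zero)) (vcons Nat (succ zero) (succ (succ zero)) (vcons Nat zero (succ (succ (succ zero))) (vnil Nat))))
  ~> fun (φ : (forall (e : Nat), Vec Nat e) -> Nat) => refl (Vec Nat (succ (succ (succ zero)))) (vcons Nat (succ (succ zero)) ((fun (θ : Nat) => elimNat (fun (η : Nat) => Nat) θ (fun (ξ : Nat) => fun (l : Nat) => succ l) zero) (succ zero)) (vcons Nat (succ zero) (succ (succ zero)) (vcons Nat zero (succ (succ (succ zero))) (vnil Nat))))
  ~> fun (φ : (forall (e : Nat), Vec Nat e) -> Nat) => refl (Vec Nat (succ (succ (succ zero)))) (vcons Nat (succ (succ zero)) (elimNat (fun (θ : Nat) => Nat) (succ zero) (fun (η : Nat) => fun (ξ : Nat) => succ ξ) zero) (vcons Nat (succ zero) (succ (succ zero)) (vcons Nat zero (succ (succ (succ zero))) (vnil Nat))))
  ~> fun (φ : (forall (e : Nat), Vec Nat e) -> Nat) => refl (Vec Nat (succ (succ (succ zero)))) (vcons Nat (succ (succ zero)) (succ zero) (vcons Nat (succ zero) (succ (succ zero)) (vcons Nat zero (succ (succ (succ zero))) (vnil Nat))))
the term's type:
  ((forall (φ : Nat), Vec Nat φ) -> Nat) -> Eq (Vec Nat (succ (succ (succ zero)))) (vcons Nat (succ (succ zero)) (succ zero) (vcons Nat (succ zero) (succ (succ zero)) (vcons Nat zero (succ (succ (succ zero))) (vnil Nat)))) (vcons Nat (succ (succ zero)) (succ zero) (vcons Nat (succ zero) (succ (succ zero)) (vcons Nat zero (succ (succ (succ zero))) (vnil Nat))))


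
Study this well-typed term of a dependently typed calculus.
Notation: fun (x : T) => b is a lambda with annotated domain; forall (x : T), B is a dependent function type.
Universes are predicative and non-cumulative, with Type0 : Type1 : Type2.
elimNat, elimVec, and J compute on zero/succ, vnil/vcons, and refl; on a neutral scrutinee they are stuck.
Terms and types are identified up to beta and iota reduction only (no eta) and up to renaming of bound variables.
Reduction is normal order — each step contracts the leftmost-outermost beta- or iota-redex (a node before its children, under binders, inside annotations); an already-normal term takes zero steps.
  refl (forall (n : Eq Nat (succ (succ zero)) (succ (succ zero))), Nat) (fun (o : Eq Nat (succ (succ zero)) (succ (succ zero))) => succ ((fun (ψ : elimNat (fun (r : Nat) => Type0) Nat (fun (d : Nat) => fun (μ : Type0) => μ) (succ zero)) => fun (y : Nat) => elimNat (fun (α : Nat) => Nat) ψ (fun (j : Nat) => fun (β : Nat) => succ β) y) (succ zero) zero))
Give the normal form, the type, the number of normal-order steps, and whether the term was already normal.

normal form:
  refl (forall (n : Eq Nat (succ (succ zero)) (succ (succ zero))), Nat) (fun (o : Eq Nat (succ (succ zero)) (succ (succ zero))) => succ (succ zero))
the term's type:
  Eq (forall (n : Eq Nat (succ (succ zero)) (succ (succ zero))), Nat) (fun (o : Eq Nat (succ (succ zero)) (succ (succ zero))) => succ (succ zero)) (fun (ψ : Eq Nat (succ (succ zero)) (succ (succ zero))) => succ (succ zero))
steps to reach normal form (normal order): 3
started in normal form: no
first contracted redex: a beta-redex


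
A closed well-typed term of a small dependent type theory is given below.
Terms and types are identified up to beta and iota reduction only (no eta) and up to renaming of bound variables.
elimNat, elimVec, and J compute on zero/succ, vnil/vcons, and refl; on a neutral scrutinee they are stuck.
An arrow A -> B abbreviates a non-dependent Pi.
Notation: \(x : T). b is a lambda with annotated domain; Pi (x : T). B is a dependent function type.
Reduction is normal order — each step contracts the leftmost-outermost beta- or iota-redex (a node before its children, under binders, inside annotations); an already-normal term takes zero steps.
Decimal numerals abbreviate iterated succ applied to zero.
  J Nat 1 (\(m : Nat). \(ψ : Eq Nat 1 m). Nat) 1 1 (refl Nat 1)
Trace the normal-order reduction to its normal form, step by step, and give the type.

normal-order reduction:
  J Nat 1 (\(m : Nat). \(ψ : Eq Nat 1 m). Nat) 1 1 (refl Nat 1)
  ~> 1
type:
  Nat


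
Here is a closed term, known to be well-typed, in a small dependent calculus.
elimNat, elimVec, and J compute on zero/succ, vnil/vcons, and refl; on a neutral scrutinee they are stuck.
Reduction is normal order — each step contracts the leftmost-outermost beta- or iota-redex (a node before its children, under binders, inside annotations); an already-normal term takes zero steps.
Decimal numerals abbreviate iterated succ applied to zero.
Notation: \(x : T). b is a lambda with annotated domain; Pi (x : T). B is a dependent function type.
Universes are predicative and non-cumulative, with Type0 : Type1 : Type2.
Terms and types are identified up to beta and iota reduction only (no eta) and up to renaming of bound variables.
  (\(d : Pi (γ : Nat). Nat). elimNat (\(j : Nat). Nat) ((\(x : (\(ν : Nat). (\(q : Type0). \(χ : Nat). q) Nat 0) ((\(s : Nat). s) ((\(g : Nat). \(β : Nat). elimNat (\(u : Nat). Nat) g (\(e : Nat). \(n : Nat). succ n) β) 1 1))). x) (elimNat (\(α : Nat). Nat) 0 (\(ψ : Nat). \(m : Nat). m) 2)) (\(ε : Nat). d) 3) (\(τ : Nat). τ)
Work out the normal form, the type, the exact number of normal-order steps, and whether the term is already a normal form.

normal form:
  0
inferred type:
  Nat
steps to reach normal form (normal order): 19
term was already normal: no
first contracted redex: a beta-redex
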